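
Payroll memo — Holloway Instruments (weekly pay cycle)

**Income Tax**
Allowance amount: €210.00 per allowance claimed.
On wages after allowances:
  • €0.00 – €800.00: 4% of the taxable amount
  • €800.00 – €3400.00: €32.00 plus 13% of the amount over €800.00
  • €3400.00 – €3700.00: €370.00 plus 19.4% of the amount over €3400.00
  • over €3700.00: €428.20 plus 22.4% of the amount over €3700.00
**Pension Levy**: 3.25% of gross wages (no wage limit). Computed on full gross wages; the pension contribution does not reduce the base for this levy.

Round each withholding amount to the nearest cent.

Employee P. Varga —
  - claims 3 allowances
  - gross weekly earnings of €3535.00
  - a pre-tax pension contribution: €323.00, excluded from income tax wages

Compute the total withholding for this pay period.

Income Tax: taxable = €3535.00 − €323.00 − 3×€210.00 = €2582.00
  €32.00 + 13% × (€2582.00 − €800.00) = €32.00 + 13% × €1782.00 = €263.66
Pension Levy: 3.25% × €3535.00 = €114.89
Total: €263.66 + €114.89 = €378.55

€378.55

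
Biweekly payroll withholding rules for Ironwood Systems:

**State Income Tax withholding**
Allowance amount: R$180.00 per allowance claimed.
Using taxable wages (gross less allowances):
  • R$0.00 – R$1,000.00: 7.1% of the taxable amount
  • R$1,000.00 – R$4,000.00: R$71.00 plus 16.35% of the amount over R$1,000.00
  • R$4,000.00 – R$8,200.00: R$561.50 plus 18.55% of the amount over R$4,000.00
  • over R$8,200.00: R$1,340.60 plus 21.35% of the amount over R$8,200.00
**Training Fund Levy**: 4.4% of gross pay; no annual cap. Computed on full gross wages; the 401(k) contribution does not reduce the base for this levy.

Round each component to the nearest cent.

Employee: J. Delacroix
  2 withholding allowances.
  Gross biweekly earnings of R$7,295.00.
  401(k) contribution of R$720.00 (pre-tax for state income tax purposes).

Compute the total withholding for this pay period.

R$1,293.36

State Income Tax: taxable = R$7,295.00 − R$720.00 − 2×R$180.00 = R$6,215.00
  R$561.50 + 18.55% × (R$6,215.00 − R$4,000.00) = R$561.50 + 18.55% × R$2,215.00 = R$972.38
Training Fund Levy: 4.4% × R$7,295.00 = R$320.98
Total: R$972.38 + R$320.98 = R$1,293.36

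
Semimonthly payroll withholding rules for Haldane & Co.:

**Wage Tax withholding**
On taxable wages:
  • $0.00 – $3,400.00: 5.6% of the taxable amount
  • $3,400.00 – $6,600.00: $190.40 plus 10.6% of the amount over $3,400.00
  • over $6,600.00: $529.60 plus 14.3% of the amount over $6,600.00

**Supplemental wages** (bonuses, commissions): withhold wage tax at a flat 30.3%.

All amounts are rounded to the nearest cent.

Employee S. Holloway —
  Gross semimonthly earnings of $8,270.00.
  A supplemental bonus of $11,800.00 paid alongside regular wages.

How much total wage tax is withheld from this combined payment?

Wage Tax: taxable = $8,270.00
  $529.60 + 14.3% × ($8,270.00 − $6,600.00) = $529.60 + 14.3% × $1,670.00 = $768.41
Supplemental (30.3% flat on bonus): 30.3% × $11,800.00 = $3,575.40
Total wage tax: $768.41 + $3,575.40 = $4,343.81

$4,343.81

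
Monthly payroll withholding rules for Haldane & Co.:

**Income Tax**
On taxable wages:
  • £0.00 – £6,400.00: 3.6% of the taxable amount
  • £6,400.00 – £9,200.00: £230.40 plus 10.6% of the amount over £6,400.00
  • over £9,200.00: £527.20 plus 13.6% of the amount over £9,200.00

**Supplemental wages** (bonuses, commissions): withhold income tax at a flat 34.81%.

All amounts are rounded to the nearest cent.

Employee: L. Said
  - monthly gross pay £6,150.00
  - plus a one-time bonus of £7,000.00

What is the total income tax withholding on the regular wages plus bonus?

Income Tax: taxable = £6,150.00
  3.6% × £6,150.00 = £221.40
Supplemental (34.81% flat on bonus): 34.81% × £7,000.00 = £2,436.70
Total income tax: £221.40 + £2,436.70 = £2,658.10

£2,658.10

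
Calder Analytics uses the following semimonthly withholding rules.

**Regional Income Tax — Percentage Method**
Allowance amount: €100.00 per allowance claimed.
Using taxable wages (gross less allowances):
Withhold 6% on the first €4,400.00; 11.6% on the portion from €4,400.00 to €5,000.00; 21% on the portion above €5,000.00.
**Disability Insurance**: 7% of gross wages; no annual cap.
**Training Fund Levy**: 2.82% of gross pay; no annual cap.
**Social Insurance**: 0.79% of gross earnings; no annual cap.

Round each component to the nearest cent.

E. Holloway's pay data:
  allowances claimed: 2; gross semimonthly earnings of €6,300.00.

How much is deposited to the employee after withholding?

Regional Income Tax: taxable = €6,300.00 − 2×€100.00 = €6,100.00
  €333.60 + 21% × (€6,100.00 − €5,000.00) = €333.60 + 21% × €1,100.00 = €564.60
Disability Insurance: 7% × €6,300.00 = €441.00
Training Fund Levy: 2.82% × €6,300.00 = €177.66
Social Insurance: 0.79% × €6,300.00 = €49.77
Total withheld: €564.60 + €441.00 + €177.66 + €49.77 = €1,233.03
Net pay: €6,300.00 − €1,233.03 = €5,066.97

€5,066.97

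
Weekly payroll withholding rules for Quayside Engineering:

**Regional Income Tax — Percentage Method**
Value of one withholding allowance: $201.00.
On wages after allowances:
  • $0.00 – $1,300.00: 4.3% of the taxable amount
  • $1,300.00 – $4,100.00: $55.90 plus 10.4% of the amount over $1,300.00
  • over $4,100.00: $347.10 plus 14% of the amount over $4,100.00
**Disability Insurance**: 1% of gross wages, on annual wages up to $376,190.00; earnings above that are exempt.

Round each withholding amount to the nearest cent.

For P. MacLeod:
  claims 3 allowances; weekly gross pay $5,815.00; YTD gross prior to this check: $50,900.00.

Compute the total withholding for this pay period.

Regional Income Tax: taxable = $5,815.00 − 3×$201.00 = $5,212.00
  $347.10 + 14% × ($5,212.00 − $4,100.00) = $347.10 + 14% × $1,112.00 = $502.78
Disability Insurance: 1% × $5,815.00 = $58.15
Total: $502.78 + $58.15 = $560.93

$560.93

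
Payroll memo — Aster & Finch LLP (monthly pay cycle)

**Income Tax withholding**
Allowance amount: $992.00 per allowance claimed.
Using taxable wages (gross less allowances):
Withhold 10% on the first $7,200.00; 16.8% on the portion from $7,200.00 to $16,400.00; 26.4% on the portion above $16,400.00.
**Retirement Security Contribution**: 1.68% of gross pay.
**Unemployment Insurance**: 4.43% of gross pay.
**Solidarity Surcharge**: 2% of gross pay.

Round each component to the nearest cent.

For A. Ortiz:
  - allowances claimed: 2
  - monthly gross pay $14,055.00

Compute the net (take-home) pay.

$11,376.81

Income Tax: taxable = $14,055.00 − 2×$992.00 = $12,071.00
  $720.00 + 16.8% × ($12,071.00 − $7,200.00) = $720.00 + 16.8% × $4,871.00 = $1,538.33
Retirement Security Contribution: 1.68% × $14,055.00 = $236.12
Unemployment Insurance: 4.43% × $14,055.00 = $622.64
Solidarity Surcharge: 2% × $14,055.00 = $281.10
Total withheld: $1,538.33 + $236.12 + $622.64 + $281.10 = $2,678.19
Net pay: $14,055.00 − $2,678.19 = $11,376.81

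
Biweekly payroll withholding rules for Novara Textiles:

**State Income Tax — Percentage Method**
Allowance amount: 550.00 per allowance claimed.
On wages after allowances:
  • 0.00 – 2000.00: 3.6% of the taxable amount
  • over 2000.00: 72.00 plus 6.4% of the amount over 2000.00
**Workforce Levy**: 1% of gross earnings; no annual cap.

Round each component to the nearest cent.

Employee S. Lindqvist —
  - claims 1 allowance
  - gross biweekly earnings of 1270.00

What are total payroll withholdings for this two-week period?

38.62

State Income Tax: taxable = 1270.00 − 1×550.00 = 720.00
  3.6% × 720.00 = 25.92
Workforce Levy: 1% × 1270.00 = 12.70
Total: 25.92 + 12.70 = 38.62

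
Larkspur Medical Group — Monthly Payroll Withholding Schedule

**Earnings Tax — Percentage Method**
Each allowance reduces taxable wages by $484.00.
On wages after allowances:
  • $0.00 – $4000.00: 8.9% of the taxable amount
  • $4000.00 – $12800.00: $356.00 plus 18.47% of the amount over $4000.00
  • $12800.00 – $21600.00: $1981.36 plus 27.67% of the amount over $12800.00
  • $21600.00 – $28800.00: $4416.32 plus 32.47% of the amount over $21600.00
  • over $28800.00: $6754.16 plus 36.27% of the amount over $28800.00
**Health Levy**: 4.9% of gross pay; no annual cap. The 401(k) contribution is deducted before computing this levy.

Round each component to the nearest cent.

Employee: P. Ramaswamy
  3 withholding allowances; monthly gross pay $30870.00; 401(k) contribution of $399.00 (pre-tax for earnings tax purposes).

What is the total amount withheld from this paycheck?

$8326.67

Earnings Tax: taxable = $30870.00 − $399.00 − 3×$484.00 = $29019.00
  $6754.16 + 36.27% × ($29019.00 − $28800.00) = $6754.16 + 36.27% × $219.00 = $6833.59
Health Levy: 4.9% × $30471.00 = $1493.08
Total: $6833.59 + $1493.08 = $8326.67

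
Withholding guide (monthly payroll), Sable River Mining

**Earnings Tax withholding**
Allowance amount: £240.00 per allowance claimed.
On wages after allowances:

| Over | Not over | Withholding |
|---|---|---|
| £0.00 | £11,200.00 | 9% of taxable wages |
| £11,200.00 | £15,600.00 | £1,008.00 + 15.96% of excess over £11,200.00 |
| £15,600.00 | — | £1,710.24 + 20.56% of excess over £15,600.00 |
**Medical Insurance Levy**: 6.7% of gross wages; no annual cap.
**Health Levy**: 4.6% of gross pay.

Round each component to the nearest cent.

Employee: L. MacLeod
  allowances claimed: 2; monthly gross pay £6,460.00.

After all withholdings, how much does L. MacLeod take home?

£5,191.82

Earnings Tax: taxable = £6,460.00 − 2×£240.00 = £5,980.00
  9% × £5,980.00 = £538.20
Medical Insurance Levy: 6.7% × £6,460.00 = £432.82
Health Levy: 4.6% × £6,460.00 = £297.16
Total withheld: £538.20 + £432.82 + £297.16 = £1,268.18
Net pay: £6,460.00 − £1,268.18 = £5,191.82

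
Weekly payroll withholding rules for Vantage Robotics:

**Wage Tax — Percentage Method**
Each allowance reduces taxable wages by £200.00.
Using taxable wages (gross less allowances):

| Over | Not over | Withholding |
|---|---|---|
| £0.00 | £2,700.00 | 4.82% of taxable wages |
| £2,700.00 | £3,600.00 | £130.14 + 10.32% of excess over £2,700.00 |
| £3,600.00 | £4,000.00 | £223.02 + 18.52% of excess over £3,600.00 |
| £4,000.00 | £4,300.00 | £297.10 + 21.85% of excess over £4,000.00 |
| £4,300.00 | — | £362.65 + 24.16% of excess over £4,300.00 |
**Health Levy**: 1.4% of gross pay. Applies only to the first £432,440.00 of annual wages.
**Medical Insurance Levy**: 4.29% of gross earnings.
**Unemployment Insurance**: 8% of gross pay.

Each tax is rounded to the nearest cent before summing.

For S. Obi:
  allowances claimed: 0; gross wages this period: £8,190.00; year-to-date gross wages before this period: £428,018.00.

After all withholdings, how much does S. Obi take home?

Wage Tax: taxable = £8,190.00
  £362.65 + 24.16% × (£8,190.00 − £4,300.00) = £362.65 + 24.16% × £3,890.00 = £1,302.47
Health Levy: cap £432,440.00 − YTD £428,018.00 = £4,422.00 subject; 1.4% × £4,422.00 = £61.91
Medical Insurance Levy: 4.29% × £8,190.00 = £351.35
Unemployment Insurance: 8% × £8,190.00 = £655.20
Total withheld: £1,302.47 + £61.91 + £351.35 + £655.20 = £2,370.93
Net pay: £8,190.00 − £2,370.93 = £5,819.07

£5,819.07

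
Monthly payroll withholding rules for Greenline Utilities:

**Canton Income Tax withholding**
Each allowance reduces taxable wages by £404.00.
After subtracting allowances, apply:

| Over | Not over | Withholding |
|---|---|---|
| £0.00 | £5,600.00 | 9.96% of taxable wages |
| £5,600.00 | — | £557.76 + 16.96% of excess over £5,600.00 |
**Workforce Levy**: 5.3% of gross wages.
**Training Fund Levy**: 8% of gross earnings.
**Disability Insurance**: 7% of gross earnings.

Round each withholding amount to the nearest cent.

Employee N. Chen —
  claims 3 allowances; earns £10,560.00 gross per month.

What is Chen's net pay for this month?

£7,222.90

Canton Income Tax: taxable = £10,560.00 − 3×£404.00 = £9,348.00
  £557.76 + 16.96% × (£9,348.00 − £5,600.00) = £557.76 + 16.96% × £3,748.00 = £1,193.42
Workforce Levy: 5.3% × £10,560.00 = £559.68
Training Fund Levy: 8% × £10,560.00 = £844.80
Disability Insurance: 7% × £10,560.00 = £739.20
Total withheld: £1,193.42 + £559.68 + £844.80 + £739.20 = £3,337.10
Net pay: £10,560.00 − £3,337.10 = £7,222.90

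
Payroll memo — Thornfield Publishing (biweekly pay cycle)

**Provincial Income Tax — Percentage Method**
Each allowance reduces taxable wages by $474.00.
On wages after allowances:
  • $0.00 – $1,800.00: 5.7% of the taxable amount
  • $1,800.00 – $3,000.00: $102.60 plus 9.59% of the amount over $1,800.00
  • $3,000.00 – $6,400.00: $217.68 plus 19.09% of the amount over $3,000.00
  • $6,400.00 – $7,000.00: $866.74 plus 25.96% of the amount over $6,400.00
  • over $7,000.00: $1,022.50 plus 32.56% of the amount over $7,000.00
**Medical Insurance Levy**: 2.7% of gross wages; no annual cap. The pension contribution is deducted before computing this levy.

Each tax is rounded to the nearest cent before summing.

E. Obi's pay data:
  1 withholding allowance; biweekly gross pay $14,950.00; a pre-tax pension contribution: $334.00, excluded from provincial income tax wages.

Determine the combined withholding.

Provincial Income Tax: taxable = $14,950.00 − $334.00 − 1×$474.00 = $14,142.00
  $1,022.50 + 32.56% × ($14,142.00 − $7,000.00) = $1,022.50 + 32.56% × $7,142.00 = $3,347.94
Medical Insurance Levy: 2.7% × $14,616.00 = $394.63
Total: $3,347.94 + $394.63 = $3,742.57

$3,742.57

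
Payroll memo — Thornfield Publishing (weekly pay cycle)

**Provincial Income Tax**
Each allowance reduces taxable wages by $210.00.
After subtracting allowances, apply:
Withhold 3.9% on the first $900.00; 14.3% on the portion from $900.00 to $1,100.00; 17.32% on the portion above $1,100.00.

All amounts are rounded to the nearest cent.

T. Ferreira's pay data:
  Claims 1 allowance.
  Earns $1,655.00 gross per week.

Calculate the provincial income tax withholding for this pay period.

Provincial Income Tax: taxable = $1,655.00 − 1×$210.00 = $1,445.00
  $63.70 + 17.32% × ($1,445.00 − $1,100.00) = $63.70 + 17.32% × $345.00 = $123.45

$123.45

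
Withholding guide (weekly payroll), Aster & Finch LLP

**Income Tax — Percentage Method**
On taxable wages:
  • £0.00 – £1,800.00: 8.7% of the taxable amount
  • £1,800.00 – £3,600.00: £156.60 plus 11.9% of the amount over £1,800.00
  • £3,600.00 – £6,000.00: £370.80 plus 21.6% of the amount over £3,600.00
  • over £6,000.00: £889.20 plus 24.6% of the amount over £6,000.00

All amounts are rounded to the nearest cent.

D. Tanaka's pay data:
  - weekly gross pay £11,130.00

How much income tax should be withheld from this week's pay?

Income Tax: taxable = £11,130.00
  £889.20 + 24.6% × (£11,130.00 − £6,000.00) = £889.20 + 24.6% × £5,130.00 = £2,151.18

£2,151.18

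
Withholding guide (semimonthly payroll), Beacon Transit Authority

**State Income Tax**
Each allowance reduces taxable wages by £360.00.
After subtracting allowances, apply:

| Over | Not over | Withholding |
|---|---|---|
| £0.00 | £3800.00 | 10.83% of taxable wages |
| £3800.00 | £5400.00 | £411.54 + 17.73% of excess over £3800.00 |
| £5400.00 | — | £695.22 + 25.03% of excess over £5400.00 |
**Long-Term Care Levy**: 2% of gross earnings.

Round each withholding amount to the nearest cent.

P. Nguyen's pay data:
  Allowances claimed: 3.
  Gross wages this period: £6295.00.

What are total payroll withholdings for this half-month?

State Income Tax: taxable = £6295.00 − 3×£360.00 = £5215.00
  £411.54 + 17.73% × (£5215.00 − £3800.00) = £411.54 + 17.73% × £1415.00 = £662.42
Long-Term Care Levy: 2% × £6295.00 = £125.90
Total: £662.42 + £125.90 = £788.32

£788.32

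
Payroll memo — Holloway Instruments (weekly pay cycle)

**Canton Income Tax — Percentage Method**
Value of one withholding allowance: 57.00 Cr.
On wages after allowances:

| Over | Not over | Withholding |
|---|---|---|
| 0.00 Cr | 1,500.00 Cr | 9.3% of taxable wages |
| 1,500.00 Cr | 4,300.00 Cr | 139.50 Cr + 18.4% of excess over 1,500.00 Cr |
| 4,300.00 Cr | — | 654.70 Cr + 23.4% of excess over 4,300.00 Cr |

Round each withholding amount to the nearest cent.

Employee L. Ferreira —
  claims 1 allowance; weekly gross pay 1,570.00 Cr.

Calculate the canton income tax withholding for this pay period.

Canton Income Tax: taxable = 1,570.00 Cr − 1×57.00 Cr = 1,513.00 Cr
  139.50 Cr + 18.4% × (1,513.00 Cr − 1,500.00 Cr) = 139.50 Cr + 18.4% × 13.00 Cr = 141.89 Cr

141.89 Cr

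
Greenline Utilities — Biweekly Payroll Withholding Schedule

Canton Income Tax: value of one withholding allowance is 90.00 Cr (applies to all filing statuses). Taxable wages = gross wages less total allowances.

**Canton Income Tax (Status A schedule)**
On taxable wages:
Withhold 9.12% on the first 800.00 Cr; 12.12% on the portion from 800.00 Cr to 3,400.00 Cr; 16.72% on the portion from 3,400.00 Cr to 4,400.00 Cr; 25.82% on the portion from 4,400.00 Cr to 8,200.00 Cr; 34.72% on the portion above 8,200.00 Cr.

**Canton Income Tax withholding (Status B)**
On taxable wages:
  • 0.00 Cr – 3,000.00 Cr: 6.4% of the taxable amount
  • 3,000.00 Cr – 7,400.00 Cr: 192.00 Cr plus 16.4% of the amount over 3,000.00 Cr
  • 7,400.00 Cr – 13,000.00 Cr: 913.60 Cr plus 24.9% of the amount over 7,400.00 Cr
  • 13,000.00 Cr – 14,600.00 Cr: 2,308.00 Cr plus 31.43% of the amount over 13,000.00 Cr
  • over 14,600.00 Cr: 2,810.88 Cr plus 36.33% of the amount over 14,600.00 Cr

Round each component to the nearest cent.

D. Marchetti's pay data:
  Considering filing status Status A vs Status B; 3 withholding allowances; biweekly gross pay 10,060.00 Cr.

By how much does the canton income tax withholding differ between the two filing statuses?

Canton Income Tax (Status A): taxable = 10,060.00 Cr − 3×90.00 Cr = 9,790.00 Cr
  1,536.44 Cr + 34.72% × (9,790.00 Cr − 8,200.00 Cr) = 1,536.44 Cr + 34.72% × 1,590.00 Cr = 2,088.49 Cr
Canton Income Tax (Status B): taxable = 10,060.00 Cr − 3×90.00 Cr = 9,790.00 Cr
  913.60 Cr + 24.9% × (9,790.00 Cr − 7,400.00 Cr) = 913.60 Cr + 24.9% × 2,390.00 Cr = 1,508.71 Cr
Difference: |2,088.49 Cr − 1,508.71 Cr| = 579.78 Cr (higher under Status A)

579.78 Cr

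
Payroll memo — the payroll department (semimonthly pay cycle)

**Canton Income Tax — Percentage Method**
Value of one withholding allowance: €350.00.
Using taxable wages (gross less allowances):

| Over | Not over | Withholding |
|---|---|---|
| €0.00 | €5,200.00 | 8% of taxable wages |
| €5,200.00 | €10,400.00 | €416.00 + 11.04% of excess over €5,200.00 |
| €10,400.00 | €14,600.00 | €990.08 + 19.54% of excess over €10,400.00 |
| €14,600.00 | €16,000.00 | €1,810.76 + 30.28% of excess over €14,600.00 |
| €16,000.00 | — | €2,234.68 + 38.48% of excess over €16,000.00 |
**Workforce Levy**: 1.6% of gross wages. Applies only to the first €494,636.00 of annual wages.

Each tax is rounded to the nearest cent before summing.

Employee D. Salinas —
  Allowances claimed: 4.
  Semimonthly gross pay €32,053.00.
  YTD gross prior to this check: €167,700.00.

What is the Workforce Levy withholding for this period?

€512.85

Workforce Levy: 1.6% × €32,053.00 = €512.85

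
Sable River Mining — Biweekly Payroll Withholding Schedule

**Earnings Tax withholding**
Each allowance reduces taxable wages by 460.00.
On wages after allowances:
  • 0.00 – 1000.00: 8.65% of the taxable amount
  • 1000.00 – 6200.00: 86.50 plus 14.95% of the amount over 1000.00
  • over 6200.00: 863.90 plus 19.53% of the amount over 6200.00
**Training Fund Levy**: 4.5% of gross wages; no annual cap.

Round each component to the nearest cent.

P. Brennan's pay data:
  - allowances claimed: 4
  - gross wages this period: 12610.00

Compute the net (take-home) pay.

Earnings Tax: taxable = 12610.00 − 4×460.00 = 10770.00
  863.90 + 19.53% × (10770.00 − 6200.00) = 863.90 + 19.53% × 4570.00 = 1756.42
Training Fund Levy: 4.5% × 12610.00 = 567.45
Total withheld: 1756.42 + 567.45 = 2323.87
Net pay: 12610.00 − 2323.87 = 10286.13

10286.13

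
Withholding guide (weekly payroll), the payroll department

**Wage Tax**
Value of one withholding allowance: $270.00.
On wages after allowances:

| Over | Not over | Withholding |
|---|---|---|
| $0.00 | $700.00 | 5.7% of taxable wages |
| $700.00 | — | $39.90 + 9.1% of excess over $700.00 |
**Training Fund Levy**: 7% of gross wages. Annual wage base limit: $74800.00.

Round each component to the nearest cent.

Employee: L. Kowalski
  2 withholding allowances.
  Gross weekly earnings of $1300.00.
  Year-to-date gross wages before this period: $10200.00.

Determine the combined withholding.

$136.36

Wage Tax: taxable = $1300.00 − 2×$270.00 = $760.00
  $39.90 + 9.1% × ($760.00 − $700.00) = $39.90 + 9.1% × $60.00 = $45.36
Training Fund Levy: 7% × $1300.00 = $91.00
Total: $45.36 + $91.00 = $136.36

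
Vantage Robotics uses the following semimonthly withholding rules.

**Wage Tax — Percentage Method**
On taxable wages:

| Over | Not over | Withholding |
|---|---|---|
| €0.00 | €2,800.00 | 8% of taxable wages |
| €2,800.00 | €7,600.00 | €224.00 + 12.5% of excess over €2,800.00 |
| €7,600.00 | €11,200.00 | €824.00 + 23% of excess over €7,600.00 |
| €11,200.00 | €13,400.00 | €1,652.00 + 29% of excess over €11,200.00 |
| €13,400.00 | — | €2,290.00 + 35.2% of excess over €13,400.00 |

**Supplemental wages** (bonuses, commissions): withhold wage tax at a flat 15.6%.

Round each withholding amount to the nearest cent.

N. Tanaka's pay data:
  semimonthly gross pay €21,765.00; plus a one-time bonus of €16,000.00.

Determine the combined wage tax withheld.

€7,730.48

Wage Tax: taxable = €21,765.00
  €2,290.00 + 35.2% × (€21,765.00 − €13,400.00) = €2,290.00 + 35.2% × €8,365.00 = €5,234.48
Supplemental (15.6% flat on bonus): 15.6% × €16,000.00 = €2,496.00
Total wage tax: €5,234.48 + €2,496.00 = €7,730.48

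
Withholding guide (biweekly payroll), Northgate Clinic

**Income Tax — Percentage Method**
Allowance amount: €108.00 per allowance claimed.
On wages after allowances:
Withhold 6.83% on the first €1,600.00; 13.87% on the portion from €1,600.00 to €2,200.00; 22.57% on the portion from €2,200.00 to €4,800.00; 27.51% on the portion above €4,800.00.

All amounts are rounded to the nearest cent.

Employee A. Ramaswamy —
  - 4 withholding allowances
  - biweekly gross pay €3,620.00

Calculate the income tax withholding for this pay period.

Income Tax: taxable = €3,620.00 − 4×€108.00 = €3,188.00
  €192.50 + 22.57% × (€3,188.00 − €2,200.00) = €192.50 + 22.57% × €988.00 = €415.49

€415.49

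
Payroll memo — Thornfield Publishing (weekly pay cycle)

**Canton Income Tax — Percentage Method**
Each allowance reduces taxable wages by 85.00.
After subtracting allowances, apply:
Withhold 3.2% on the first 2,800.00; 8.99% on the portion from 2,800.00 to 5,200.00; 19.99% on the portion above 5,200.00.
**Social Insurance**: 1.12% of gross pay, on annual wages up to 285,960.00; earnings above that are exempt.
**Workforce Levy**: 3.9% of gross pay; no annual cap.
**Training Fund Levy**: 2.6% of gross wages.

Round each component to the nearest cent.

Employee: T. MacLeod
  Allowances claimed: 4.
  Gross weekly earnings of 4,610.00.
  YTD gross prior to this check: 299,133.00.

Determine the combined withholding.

521.40

Canton Income Tax: taxable = 4,610.00 − 4×85.00 = 4,270.00
  89.60 + 8.99% × (4,270.00 − 2,800.00) = 89.60 + 8.99% × 1,470.00 = 221.75
Social Insurance: YTD 299,133.00 ≥ cap 285,960.00 → 0.00
Workforce Levy: 3.9% × 4,610.00 = 179.79
Training Fund Levy: 2.6% × 4,610.00 = 119.86
Total: 221.75 + 0.00 + 179.79 + 119.86 = 521.40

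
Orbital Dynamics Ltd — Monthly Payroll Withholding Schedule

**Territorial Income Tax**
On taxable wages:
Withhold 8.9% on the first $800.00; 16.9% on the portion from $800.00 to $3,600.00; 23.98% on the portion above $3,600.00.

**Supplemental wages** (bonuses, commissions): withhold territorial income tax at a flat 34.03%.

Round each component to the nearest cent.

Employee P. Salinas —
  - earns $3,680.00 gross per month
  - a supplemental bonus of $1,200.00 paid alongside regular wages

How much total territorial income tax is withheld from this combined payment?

$971.94

Territorial Income Tax: taxable = $3,680.00
  $544.40 + 23.98% × ($3,680.00 − $3,600.00) = $544.40 + 23.98% × $80.00 = $563.58
Supplemental (34.03% flat on bonus): 34.03% × $1,200.00 = $408.36
Total territorial income tax: $563.58 + $408.36 = $971.94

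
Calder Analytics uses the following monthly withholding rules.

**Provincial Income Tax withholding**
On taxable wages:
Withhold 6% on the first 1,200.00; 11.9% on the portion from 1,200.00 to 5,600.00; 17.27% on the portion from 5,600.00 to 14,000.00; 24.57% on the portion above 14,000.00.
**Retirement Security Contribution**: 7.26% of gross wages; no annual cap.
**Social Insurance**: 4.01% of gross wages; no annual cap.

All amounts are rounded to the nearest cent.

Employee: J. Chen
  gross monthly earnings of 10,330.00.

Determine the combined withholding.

Provincial Income Tax: taxable = 10,330.00
  595.60 + 17.27% × (10,330.00 − 5,600.00) = 595.60 + 17.27% × 4,730.00 = 1,412.47
Retirement Security Contribution: 7.26% × 10,330.00 = 749.96
Social Insurance: 4.01% × 10,330.00 = 414.23
Total: 1,412.47 + 749.96 + 414.23 = 2,576.66

2,576.66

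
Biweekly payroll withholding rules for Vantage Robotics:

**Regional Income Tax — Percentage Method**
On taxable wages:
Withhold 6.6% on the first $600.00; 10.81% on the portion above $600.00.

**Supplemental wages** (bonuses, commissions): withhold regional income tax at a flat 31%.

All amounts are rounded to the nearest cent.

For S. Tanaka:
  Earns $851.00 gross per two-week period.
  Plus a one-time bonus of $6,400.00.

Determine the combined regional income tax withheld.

Regional Income Tax: taxable = $851.00
  $39.60 + 10.81% × ($851.00 − $600.00) = $39.60 + 10.81% × $251.00 = $66.73
Supplemental (31% flat on bonus): 31% × $6,400.00 = $1,984.00
Total regional income tax: $66.73 + $1,984.00 = $2,050.73

$2,050.73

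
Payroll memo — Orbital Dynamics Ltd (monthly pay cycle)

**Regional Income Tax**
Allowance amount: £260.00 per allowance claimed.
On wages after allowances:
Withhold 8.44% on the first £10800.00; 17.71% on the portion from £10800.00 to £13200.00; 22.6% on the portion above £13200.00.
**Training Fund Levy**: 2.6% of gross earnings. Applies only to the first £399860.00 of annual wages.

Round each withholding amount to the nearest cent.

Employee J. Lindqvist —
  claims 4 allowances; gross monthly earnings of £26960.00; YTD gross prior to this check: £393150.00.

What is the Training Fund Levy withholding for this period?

Training Fund Levy: cap £399860.00 − YTD £393150.00 = £6710.00 subject; 2.6% × £6710.00 = £174.46

£174.46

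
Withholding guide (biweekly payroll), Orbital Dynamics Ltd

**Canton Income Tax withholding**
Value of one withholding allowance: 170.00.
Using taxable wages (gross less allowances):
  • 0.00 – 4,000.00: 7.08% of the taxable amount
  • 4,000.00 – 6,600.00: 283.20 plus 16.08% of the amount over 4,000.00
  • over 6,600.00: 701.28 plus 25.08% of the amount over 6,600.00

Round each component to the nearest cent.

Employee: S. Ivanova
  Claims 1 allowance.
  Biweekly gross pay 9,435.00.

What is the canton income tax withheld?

Canton Income Tax: taxable = 9,435.00 − 1×170.00 = 9,265.00
  701.28 + 25.08% × (9,265.00 − 6,600.00) = 701.28 + 25.08% × 2,665.00 = 1,369.66

1,369.66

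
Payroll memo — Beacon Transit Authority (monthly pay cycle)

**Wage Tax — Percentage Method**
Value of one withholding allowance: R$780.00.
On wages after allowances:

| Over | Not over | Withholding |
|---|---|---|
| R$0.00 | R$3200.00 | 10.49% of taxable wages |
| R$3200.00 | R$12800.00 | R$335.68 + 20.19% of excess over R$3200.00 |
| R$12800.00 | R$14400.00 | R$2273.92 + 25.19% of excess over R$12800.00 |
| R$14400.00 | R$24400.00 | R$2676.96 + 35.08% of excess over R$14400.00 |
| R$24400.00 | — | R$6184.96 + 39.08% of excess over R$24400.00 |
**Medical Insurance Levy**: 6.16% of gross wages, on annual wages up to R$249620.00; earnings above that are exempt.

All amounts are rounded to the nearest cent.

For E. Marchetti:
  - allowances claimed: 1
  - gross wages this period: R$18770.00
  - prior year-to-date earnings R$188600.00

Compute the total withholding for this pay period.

R$5092.56

Wage Tax: taxable = R$18770.00 − 1×R$780.00 = R$17990.00
  R$2676.96 + 35.08% × (R$17990.00 − R$14400.00) = R$2676.96 + 35.08% × R$3590.00 = R$3936.33
Medical Insurance Levy: 6.16% × R$18770.00 = R$1156.23
Total: R$3936.33 + R$1156.23 = R$5092.56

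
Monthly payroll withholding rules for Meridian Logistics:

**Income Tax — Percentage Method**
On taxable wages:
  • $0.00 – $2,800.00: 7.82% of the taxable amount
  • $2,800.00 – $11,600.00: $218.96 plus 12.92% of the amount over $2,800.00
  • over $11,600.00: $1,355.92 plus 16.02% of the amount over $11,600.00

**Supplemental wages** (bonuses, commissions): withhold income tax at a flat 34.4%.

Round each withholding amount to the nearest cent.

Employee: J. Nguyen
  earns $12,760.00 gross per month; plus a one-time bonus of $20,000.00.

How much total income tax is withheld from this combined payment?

$8,421.75

Income Tax: taxable = $12,760.00
  $1,355.92 + 16.02% × ($12,760.00 − $11,600.00) = $1,355.92 + 16.02% × $1,160.00 = $1,541.75
Supplemental (34.4% flat on bonus): 34.4% × $20,000.00 = $6,880.00
Total income tax: $1,541.75 + $6,880.00 = $8,421.75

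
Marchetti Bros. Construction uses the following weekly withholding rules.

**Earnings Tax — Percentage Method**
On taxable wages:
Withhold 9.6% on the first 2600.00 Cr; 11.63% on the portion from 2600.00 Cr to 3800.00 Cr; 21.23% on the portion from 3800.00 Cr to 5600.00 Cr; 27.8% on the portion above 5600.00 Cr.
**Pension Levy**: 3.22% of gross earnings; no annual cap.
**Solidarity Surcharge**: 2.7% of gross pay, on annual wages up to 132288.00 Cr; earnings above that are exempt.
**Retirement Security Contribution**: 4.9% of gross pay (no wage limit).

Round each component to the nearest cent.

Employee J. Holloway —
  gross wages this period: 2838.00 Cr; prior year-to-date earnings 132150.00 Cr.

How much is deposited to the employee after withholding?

Earnings Tax: taxable = 2838.00 Cr
  249.60 Cr + 11.63% × (2838.00 Cr − 2600.00 Cr) = 249.60 Cr + 11.63% × 238.00 Cr = 277.28 Cr
Pension Levy: 3.22% × 2838.00 Cr = 91.38 Cr
Solidarity Surcharge: cap 132288.00 Cr − YTD 132150.00 Cr = 138.00 Cr subject; 2.7% × 138.00 Cr = 3.73 Cr
Retirement Security Contribution: 4.9% × 2838.00 Cr = 139.06 Cr
Total withheld: 277.28 Cr + 91.38 Cr + 3.73 Cr + 139.06 Cr = 511.45 Cr
Net pay: 2838.00 Cr − 511.45 Cr = 2326.55 Cr

2326.55 Cr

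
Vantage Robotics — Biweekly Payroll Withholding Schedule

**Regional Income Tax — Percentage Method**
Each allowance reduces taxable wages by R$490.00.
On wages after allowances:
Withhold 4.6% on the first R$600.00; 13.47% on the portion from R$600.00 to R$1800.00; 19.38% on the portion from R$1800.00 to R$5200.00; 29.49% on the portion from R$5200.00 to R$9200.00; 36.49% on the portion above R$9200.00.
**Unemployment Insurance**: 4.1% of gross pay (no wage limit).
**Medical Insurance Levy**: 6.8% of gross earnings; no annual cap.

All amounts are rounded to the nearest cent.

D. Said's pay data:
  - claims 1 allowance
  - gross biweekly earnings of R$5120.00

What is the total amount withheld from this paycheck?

Regional Income Tax: taxable = R$5120.00 − 1×R$490.00 = R$4630.00
  R$189.24 + 19.38% × (R$4630.00 − R$1800.00) = R$189.24 + 19.38% × R$2830.00 = R$737.69
Unemployment Insurance: 4.1% × R$5120.00 = R$209.92
Medical Insurance Levy: 6.8% × R$5120.00 = R$348.16
Total: R$737.69 + R$209.92 + R$348.16 = R$1295.77

R$1295.77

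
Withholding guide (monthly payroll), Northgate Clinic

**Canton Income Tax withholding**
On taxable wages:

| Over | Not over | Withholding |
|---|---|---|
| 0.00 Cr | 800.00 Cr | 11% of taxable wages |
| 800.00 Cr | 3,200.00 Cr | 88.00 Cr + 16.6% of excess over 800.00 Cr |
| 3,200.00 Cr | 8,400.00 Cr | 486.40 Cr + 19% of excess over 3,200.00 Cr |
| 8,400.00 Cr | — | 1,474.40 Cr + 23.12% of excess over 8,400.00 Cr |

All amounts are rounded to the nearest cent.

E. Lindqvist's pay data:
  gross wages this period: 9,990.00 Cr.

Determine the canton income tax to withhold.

1,842.01 Cr

Canton Income Tax: taxable = 9,990.00 Cr
  1,474.40 Cr + 23.12% × (9,990.00 Cr − 8,400.00 Cr) = 1,474.40 Cr + 23.12% × 1,590.00 Cr = 1,842.01 Cr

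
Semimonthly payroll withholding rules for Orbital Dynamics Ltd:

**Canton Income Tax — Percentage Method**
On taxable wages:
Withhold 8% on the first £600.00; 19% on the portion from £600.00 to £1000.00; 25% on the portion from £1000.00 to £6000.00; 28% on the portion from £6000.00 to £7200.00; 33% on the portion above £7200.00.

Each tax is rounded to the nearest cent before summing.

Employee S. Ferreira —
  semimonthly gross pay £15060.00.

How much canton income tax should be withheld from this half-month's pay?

Canton Income Tax: taxable = £15060.00
  £1710.00 + 33% × (£15060.00 − £7200.00) = £1710.00 + 33% × £7860.00 = £4303.80

£4303.80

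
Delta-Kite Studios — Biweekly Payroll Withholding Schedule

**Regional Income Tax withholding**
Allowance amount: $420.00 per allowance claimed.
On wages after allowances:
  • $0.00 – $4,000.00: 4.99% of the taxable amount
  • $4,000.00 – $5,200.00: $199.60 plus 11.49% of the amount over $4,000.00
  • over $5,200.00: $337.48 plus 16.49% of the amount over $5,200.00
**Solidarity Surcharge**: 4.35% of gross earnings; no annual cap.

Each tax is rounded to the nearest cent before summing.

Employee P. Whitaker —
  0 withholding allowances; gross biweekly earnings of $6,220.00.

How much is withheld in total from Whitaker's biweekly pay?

Regional Income Tax: taxable = $6,220.00
  $337.48 + 16.49% × ($6,220.00 − $5,200.00) = $337.48 + 16.49% × $1,020.00 = $505.68
Solidarity Surcharge: 4.35% × $6,220.00 = $270.57
Total: $505.68 + $270.57 = $776.25

$776.25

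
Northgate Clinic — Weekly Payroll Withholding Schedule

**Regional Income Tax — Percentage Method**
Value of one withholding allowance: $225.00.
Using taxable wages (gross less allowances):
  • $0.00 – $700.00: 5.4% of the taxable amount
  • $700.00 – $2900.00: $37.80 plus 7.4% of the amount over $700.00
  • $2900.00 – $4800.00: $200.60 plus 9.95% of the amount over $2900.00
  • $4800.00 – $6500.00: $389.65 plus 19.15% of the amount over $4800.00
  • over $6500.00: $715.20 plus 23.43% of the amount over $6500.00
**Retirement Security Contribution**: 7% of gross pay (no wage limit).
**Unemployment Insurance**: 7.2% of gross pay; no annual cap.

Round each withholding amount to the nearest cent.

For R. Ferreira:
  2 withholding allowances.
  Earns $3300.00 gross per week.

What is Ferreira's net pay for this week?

Regional Income Tax: taxable = $3300.00 − 2×$225.00 = $2850.00
  $37.80 + 7.4% × ($2850.00 − $700.00) = $37.80 + 7.4% × $2150.00 = $196.90
Retirement Security Contribution: 7% × $3300.00 = $231.00
Unemployment Insurance: 7.2% × $3300.00 = $237.60
Total withheld: $196.90 + $231.00 + $237.60 = $665.50
Net pay: $3300.00 − $665.50 = $2634.50

$2634.50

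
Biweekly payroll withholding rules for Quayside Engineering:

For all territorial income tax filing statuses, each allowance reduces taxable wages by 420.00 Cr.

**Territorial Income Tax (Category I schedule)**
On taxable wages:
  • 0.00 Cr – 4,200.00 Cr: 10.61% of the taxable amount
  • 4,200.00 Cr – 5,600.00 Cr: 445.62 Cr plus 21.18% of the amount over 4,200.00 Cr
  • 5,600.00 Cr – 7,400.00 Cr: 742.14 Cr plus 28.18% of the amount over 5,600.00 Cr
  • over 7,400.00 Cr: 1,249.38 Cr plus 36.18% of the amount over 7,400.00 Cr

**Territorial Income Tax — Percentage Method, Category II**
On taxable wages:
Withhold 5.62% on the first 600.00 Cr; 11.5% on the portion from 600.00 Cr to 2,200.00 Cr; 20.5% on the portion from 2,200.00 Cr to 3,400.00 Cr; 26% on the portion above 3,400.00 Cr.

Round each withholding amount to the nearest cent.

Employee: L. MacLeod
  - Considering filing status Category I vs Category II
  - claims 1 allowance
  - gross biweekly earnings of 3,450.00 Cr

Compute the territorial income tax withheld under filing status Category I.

Territorial Income Tax (Category I): taxable = 3,450.00 Cr − 1×420.00 Cr = 3,030.00 Cr
  10.61% × 3,030.00 Cr = 321.48 Cr

321.48 Cr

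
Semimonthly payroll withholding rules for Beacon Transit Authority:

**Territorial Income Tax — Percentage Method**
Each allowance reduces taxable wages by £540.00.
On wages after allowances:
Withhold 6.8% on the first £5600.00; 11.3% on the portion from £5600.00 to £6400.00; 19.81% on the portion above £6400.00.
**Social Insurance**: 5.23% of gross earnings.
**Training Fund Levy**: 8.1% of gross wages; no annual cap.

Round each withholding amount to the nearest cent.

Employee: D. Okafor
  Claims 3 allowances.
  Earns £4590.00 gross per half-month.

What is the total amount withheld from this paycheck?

£813.81

Territorial Income Tax: taxable = £4590.00 − 3×£540.00 = £2970.00
  6.8% × £2970.00 = £201.96
Social Insurance: 5.23% × £4590.00 = £240.06
Training Fund Levy: 8.1% × £4590.00 = £371.79
Total: £201.96 + £240.06 + £371.79 = £813.81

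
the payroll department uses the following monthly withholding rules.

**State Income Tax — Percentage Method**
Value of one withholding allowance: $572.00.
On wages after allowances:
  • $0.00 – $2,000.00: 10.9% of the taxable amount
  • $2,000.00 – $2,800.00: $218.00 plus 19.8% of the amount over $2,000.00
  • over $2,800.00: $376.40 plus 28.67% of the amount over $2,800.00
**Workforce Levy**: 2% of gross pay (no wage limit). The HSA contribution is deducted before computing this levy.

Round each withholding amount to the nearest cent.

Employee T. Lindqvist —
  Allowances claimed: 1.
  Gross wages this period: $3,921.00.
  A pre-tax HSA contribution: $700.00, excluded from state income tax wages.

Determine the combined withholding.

State Income Tax: taxable = $3,921.00 − $700.00 − 1×$572.00 = $2,649.00
  $218.00 + 19.8% × ($2,649.00 − $2,000.00) = $218.00 + 19.8% × $649.00 = $346.50
Workforce Levy: 2% × $3,221.00 = $64.42
Total: $346.50 + $64.42 = $410.92

$410.92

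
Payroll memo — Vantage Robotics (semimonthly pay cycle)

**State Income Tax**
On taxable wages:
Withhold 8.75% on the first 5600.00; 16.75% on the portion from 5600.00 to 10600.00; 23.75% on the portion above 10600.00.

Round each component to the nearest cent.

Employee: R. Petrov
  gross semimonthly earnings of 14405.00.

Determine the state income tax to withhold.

2231.19

State Income Tax: taxable = 14405.00
  1327.50 + 23.75% × (14405.00 − 10600.00) = 1327.50 + 23.75% × 3805.00 = 2231.19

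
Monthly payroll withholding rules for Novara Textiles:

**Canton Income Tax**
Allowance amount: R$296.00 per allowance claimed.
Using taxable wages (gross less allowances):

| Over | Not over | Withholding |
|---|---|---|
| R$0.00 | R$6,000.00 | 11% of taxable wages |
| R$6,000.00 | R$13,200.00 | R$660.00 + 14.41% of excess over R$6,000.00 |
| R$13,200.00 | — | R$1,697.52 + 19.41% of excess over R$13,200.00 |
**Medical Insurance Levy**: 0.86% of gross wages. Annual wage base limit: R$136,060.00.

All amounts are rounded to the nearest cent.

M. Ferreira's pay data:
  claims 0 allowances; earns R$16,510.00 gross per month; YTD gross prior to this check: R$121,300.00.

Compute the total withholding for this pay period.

Canton Income Tax: taxable = R$16,510.00
  R$1,697.52 + 19.41% × (R$16,510.00 − R$13,200.00) = R$1,697.52 + 19.41% × R$3,310.00 = R$2,339.99
Medical Insurance Levy: cap R$136,060.00 − YTD R$121,300.00 = R$14,760.00 subject; 0.86% × R$14,760.00 = R$126.94
Total: R$2,339.99 + R$126.94 = R$2,466.93

R$2,466.93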